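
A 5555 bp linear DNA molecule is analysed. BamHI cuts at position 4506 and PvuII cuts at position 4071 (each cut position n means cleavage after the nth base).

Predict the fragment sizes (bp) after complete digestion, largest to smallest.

4071, 1049, 435 bp

Combined cut positions (sorted): 4071, 4506.
Linear molecule, 2 cuts → 3 fragments:
  4071 − 0 = 4071 bp
  4506 − 4071 = 435 bp
  5555 − 4506 = 1049 bp
Sorted largest to smallest: 4071, 1049, 435 bp.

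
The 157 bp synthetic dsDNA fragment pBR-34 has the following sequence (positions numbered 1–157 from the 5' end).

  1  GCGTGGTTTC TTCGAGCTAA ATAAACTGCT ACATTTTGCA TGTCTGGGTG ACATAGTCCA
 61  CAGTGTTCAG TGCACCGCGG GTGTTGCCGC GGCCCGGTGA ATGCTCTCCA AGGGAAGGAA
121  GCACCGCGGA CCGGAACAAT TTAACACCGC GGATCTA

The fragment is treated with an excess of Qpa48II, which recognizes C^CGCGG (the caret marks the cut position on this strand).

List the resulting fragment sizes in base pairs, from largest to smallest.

75, 37, 23, 12, 10 bp

Qpa48II sites (CCGCGG) start at positions 75, 87, 124, 147.
Qpa48II cuts after the first base of each site, so after positions 75, 87, 124, 147.
Linear molecule, 4 cuts → 5 fragments:
  1–75 → 75 bp
  76–87 → 12 bp
  88–124 → 37 bp
  125–147 → 23 bp
  148–157 → 10 bp
Sorted largest to smallest: 75, 37, 23, 12, 10 bp.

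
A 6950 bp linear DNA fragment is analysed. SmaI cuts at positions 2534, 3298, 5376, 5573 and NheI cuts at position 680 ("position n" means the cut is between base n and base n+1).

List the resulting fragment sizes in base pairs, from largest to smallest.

Combined cut positions (sorted): 680, 2534, 3298, 5376, 5573.
Linear molecule, 5 cuts → 6 fragments:
  680 − 0 = 680 bp
  2534 − 680 = 1854 bp
  3298 − 2534 = 764 bp
  5376 − 3298 = 2078 bp
  5573 − 5376 = 197 bp
  6950 − 5573 = 1377 bp
Sorted largest to smallest: 2078, 1854, 1377, 764, 680, 197 bp.

2078, 1854, 1377, 764, 680, 197 bp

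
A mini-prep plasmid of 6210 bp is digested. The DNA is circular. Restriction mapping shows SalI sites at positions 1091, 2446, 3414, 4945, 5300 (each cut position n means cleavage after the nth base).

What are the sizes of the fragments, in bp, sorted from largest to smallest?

Circular molecule, 5 cuts → 5 fragments:
  2446 − 1091 = 1355 bp
  3414 − 2446 = 968 bp
  4945 − 3414 = 1531 bp
  5300 − 4945 = 355 bp
  wrap: 6210 − 5300 + 1091 = 2001 bp
Sorted largest to smallest: 2001, 1531, 1355, 968, 355 bp.

2001, 1531, 1355, 968, 355 bp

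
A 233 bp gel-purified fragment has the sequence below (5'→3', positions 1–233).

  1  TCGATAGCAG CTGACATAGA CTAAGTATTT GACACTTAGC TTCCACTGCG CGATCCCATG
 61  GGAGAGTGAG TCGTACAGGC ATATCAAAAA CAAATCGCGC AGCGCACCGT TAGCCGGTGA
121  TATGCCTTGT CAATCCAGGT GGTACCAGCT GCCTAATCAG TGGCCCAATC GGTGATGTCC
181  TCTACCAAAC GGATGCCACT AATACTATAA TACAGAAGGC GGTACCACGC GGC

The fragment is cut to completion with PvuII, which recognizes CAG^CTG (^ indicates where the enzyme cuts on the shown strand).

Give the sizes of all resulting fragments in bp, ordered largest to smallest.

138, 85, 10 bp

PvuII sites (CAGCTG) start at positions 8, 146.
PvuII cuts after base 3 of each site, so after positions 10, 148.
Linear molecule, 2 cuts → 3 fragments:
  1–10 → 10 bp
  11–148 → 138 bp
  149–233 → 85 bp
Sorted largest to smallest: 138, 85, 10 bp.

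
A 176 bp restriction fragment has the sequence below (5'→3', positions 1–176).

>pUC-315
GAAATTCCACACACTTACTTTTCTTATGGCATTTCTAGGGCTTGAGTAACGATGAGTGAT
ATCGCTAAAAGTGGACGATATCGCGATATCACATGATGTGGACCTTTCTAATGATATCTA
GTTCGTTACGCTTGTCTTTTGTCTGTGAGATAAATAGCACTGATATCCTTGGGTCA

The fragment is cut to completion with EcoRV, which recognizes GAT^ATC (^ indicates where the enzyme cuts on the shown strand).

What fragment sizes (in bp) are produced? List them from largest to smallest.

60, 49, 28, 19, 12, 8 bp

EcoRV sites (GATATC) start at positions 58, 77, 85, 113, 162.
EcoRV cuts after base 3 of each site, so after positions 60, 79, 87, 115, 164.
Linear molecule, 5 cuts → 6 fragments:
  1–60 → 60 bp
  61–79 → 19 bp
  80–87 → 8 bp
  88–115 → 28 bp
  116–164 → 49 bp
  165–176 → 12 bp
Sorted largest to smallest: 60, 49, 28, 19, 12, 8 bp.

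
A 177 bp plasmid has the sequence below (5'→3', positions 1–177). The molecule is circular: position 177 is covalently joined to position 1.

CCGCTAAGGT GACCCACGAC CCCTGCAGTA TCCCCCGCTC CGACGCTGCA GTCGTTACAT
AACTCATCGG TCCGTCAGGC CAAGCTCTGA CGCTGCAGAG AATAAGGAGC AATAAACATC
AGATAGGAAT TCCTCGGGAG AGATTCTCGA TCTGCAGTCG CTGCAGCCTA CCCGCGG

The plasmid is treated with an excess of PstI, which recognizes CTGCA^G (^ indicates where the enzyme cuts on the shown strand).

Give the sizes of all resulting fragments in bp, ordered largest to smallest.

PstI sites (CTGCAG) start at positions 23, 46, 93, 152, 161.
PstI cuts after base 5 of each site (before the last base), so after positions 27, 50, 97, 156, 165.
Circular molecule, 5 cuts → 5 fragments:
  28–50 → 23 bp
  51–97 → 47 bp
  98–156 → 59 bp
  157–165 → 9 bp
  166–177 then 1–27 → 12 + 27 = 39 bp
Sorted largest to smallest: 59, 47, 39, 23, 9 bp.

59, 47, 39, 23, 9 bp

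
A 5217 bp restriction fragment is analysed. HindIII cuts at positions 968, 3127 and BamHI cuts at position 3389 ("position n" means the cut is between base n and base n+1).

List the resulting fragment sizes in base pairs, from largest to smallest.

2159, 1828, 968, 262 bp

Combined cut positions (sorted): 968, 3127, 3389.
Linear molecule, 3 cuts → 4 fragments:
  968 − 0 = 968 bp
  3127 − 968 = 2159 bp
  3389 − 3127 = 262 bp
  5217 − 3389 = 1828 bp
Sorted largest to smallest: 2159, 1828, 968, 262 bp.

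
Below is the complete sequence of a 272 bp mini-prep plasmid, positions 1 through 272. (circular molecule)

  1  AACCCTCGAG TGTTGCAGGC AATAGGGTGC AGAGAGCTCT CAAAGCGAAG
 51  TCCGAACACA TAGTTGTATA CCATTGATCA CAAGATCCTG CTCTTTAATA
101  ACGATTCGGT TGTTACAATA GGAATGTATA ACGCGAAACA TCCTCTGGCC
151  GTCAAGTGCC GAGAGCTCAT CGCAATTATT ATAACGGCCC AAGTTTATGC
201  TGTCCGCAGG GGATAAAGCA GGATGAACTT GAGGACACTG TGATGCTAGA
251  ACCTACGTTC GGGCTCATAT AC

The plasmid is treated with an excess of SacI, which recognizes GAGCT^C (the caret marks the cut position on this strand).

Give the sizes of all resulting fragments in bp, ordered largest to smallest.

SacI sites (GAGCTC) start at positions 34, 163.
SacI cuts after base 5 of each site (before the last base), so after positions 38, 167.
Circular molecule, 2 cuts → 2 fragments:
  39–167 → 129 bp
  168–272 then 1–38 → 105 + 38 = 143 bp
Sorted largest to smallest: 143, 129 bp.

143, 129 bp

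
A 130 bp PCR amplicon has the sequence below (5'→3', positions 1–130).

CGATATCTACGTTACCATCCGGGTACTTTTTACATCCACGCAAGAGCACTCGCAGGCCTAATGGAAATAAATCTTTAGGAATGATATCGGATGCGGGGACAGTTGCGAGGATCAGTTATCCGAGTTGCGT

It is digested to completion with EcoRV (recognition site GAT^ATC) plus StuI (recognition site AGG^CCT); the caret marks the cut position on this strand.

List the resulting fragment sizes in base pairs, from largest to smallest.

EcoRV sites (GATATC) start at positions 2, 83.
EcoRV cuts after base 3 of each site, so after positions 4, 85.
The StuI site (AGGCCT) starts at position 54.
StuI cuts after base 3 of each site, so after position 56.
Combined cut positions: 4, 56, 85.
Linear molecule, 3 cuts → 4 fragments:
  1–4 → 4 bp
  5–56 → 52 bp
  57–85 → 29 bp
  86–130 → 45 bp
Sorted largest to smallest: 52, 45, 29, 4 bp.

52, 45, 29, 4 bp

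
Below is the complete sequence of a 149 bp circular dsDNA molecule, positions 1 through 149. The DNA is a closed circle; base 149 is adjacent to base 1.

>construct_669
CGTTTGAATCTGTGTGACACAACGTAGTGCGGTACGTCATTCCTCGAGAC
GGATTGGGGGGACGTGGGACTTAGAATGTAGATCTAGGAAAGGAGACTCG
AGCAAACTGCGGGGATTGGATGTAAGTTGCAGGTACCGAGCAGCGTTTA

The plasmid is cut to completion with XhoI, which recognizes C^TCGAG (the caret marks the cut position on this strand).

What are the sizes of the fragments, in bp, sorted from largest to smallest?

95, 54 bp

XhoI sites (CTCGAG) start at positions 43, 97.
XhoI cuts after the first base of each site, so after positions 43, 97.
Circular molecule, 2 cuts → 2 fragments:
  44–97 → 54 bp
  98–149 then 1–43 → 52 + 43 = 95 bp
Sorted largest to smallest: 95, 54 bp.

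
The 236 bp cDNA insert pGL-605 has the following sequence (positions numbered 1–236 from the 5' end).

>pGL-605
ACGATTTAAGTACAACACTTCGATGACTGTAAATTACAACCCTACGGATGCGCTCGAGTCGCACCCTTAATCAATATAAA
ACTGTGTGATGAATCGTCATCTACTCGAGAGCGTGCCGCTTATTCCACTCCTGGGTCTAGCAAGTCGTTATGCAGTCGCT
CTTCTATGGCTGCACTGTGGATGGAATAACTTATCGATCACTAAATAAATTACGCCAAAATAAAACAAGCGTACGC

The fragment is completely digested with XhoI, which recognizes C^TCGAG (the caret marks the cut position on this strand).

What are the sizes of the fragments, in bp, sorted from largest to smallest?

132, 53, 51 bp

XhoI sites (CTCGAG) start at positions 53, 104.
XhoI cuts after the first base of each site, so after positions 53, 104.
Linear molecule, 2 cuts → 3 fragments:
  1–53 → 53 bp
  54–104 → 51 bp
  105–236 → 132 bp
Sorted largest to smallest: 132, 53, 51 bp.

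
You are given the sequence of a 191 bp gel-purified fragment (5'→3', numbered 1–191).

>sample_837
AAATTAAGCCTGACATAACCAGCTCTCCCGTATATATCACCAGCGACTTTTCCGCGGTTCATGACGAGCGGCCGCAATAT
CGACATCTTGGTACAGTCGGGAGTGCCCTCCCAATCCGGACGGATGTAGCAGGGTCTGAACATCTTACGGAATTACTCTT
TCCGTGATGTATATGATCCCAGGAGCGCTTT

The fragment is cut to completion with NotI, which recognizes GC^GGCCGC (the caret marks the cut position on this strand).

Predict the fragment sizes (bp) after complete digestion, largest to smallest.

The NotI site (GCGGCCGC) starts at position 68.
NotI cuts after base 2 of each site, so after position 69.
Linear molecule, 1 cut → 2 fragments:
  1–69 → 69 bp
  70–191 → 122 bp
Sorted largest to smallest: 122, 69 bp.

122, 69 bp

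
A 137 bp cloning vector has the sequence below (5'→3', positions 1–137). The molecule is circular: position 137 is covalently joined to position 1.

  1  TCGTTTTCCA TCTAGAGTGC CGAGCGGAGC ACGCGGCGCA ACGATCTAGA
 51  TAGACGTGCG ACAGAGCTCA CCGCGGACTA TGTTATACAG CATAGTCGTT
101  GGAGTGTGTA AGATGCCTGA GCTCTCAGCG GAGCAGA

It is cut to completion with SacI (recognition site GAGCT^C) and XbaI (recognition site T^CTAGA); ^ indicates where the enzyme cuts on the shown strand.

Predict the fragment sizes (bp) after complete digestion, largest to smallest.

55, 34, 25, 23 bp

SacI sites (GAGCTC) start at positions 64, 119.
SacI cuts after base 5 of each site (before the last base), so after positions 68, 123.
XbaI sites (TCTAGA) start at positions 11, 45.
XbaI cuts after the first base of each site, so after positions 11, 45.
Combined cut positions: 11, 45, 68, 123.
Circular molecule, 4 cuts → 4 fragments:
  12–45 → 34 bp
  46–68 → 23 bp
  69–123 → 55 bp
  124–137 then 1–11 → 14 + 11 = 25 bp
Sorted largest to smallest: 55, 34, 25, 23 bp.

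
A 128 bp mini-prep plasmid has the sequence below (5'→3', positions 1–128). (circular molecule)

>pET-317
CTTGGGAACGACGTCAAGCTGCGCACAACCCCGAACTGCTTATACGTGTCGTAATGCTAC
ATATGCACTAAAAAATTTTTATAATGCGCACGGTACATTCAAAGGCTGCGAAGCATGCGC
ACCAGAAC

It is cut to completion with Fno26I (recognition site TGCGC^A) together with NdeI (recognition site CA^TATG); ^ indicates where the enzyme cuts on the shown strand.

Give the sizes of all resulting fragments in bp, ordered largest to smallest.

Fno26I sites (TGCGCA) start at positions 20, 85, 116.
Fno26I cuts after base 5 of each site (before the last base), so after positions 24, 89, 120.
The NdeI site (CATATG) starts at position 60.
NdeI cuts after base 2 of each site, so after position 61.
Combined cut positions: 24, 61, 89, 120.
Circular molecule, 4 cuts → 4 fragments:
  25–61 → 37 bp
  62–89 → 28 bp
  90–120 → 31 bp
  121–128 then 1–24 → 8 + 24 = 32 bp
Sorted largest to smallest: 37, 32, 31, 28 bp.

37, 32, 31, 28 bp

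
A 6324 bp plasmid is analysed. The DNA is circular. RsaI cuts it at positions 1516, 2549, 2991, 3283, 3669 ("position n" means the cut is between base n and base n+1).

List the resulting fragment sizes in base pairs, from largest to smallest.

4171, 1033, 442, 386, 292 bp

Circular molecule, 5 cuts → 5 fragments:
  2549 − 1516 = 1033 bp
  2991 − 2549 = 442 bp
  3283 − 2991 = 292 bp
  3669 − 3283 = 386 bp
  wrap: 6324 − 3669 + 1516 = 4171 bp
Sorted largest to smallest: 4171, 1033, 442, 386, 292 bp.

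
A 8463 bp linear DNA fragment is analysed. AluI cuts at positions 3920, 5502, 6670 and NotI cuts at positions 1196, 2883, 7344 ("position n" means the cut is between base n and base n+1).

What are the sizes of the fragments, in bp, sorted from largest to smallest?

1687, 1582, 1196, 1168, 1119, 1037, 674 bp

Combined cut positions (sorted): 1196, 2883, 3920, 5502, 6670, 7344.
Linear molecule, 6 cuts → 7 fragments:
  1196 − 0 = 1196 bp
  2883 − 1196 = 1687 bp
  3920 − 2883 = 1037 bp
  5502 − 3920 = 1582 bp
  6670 − 5502 = 1168 bp
  7344 − 6670 = 674 bp
  8463 − 7344 = 1119 bp
Sorted largest to smallest: 1687, 1582, 1196, 1168, 1119, 1037, 674 bp.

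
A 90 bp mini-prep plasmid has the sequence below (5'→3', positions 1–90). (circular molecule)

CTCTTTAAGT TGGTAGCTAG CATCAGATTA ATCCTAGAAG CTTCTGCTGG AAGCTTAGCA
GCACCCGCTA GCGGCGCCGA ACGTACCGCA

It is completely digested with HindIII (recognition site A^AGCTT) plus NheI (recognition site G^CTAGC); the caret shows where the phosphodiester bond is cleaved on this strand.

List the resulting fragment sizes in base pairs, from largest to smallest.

39, 22, 16, 13 bp

HindIII sites (AAGCTT) start at positions 38, 51.
HindIII cuts after the first base of each site, so after positions 38, 51.
NheI sites (GCTAGC) start at positions 16, 67.
NheI cuts after the first base of each site, so after positions 16, 67.
Combined cut positions: 16, 38, 51, 67.
Circular molecule, 4 cuts → 4 fragments:
  17–38 → 22 bp
  39–51 → 13 bp
  52–67 → 16 bp
  68–90 then 1–16 → 23 + 16 = 39 bp
Sorted largest to smallest: 39, 22, 16, 13 bp.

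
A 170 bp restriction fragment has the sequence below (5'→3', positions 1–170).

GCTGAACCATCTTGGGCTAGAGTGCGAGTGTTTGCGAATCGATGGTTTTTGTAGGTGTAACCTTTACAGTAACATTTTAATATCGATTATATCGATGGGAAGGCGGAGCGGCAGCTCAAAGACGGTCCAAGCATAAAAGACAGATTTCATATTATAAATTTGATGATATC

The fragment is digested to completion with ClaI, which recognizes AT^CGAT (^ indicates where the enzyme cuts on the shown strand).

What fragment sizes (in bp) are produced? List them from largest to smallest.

ClaI sites (ATCGAT) start at positions 38, 82, 91.
ClaI cuts after base 2 of each site, so after positions 39, 83, 92.
Linear molecule, 3 cuts → 4 fragments:
  1–39 → 39 bp
  40–83 → 44 bp
  84–92 → 9 bp
  93–170 → 78 bp
Sorted largest to smallest: 78, 44, 39, 9 bp.

78, 44, 39, 9 bp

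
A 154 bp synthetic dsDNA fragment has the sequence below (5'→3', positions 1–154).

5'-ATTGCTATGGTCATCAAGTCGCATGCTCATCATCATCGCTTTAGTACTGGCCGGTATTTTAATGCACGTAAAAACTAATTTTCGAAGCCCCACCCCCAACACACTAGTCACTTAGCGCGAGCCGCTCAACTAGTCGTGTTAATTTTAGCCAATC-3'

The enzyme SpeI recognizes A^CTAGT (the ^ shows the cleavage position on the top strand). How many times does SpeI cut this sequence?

2

ACTAGT occurs starting at positions 103, 129.
SpeI cuts at 2 sites.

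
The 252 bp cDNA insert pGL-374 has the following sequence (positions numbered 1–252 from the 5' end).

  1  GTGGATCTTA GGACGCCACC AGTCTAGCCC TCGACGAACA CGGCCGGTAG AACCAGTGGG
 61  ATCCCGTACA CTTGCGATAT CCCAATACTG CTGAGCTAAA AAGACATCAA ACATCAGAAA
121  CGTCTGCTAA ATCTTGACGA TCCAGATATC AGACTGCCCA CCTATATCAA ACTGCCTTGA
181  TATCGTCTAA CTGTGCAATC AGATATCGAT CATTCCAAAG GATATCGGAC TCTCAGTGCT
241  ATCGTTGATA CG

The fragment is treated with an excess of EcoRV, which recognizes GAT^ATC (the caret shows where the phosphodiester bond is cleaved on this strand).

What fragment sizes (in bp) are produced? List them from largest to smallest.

EcoRV sites (GATATC) start at positions 76, 145, 179, 202, 221.
EcoRV cuts after base 3 of each site, so after positions 78, 147, 181, 204, 223.
Linear molecule, 5 cuts → 6 fragments:
  1–78 → 78 bp
  79–147 → 69 bp
  148–181 → 34 bp
  182–204 → 23 bp
  205–223 → 19 bp
  224–252 → 29 bp
Sorted largest to smallest: 78, 69, 34, 29, 23, 19 bp.

78, 69, 34, 29, 23, 19 bp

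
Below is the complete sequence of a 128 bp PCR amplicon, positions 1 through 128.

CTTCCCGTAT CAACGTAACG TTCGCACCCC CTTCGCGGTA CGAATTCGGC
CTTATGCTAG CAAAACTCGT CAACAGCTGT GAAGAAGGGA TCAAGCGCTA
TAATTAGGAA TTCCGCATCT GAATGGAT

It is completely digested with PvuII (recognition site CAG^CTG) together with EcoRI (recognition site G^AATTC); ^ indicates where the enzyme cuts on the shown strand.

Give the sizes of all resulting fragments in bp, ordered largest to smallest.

The PvuII site (CAGCTG) starts at position 74.
PvuII cuts after base 3 of each site, so after position 76.
EcoRI sites (GAATTC) start at positions 42, 108.
EcoRI cuts after the first base of each site, so after positions 42, 108.
Combined cut positions: 42, 76, 108.
Linear molecule, 3 cuts → 4 fragments:
  1–42 → 42 bp
  43–76 → 34 bp
  77–108 → 32 bp
  109–128 → 20 bp
Sorted largest to smallest: 42, 34, 32, 20 bp.

42, 34, 32, 20 bp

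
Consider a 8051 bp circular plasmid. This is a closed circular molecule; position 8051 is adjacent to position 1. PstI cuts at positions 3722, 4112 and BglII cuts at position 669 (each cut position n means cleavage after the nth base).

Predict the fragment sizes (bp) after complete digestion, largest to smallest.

4608, 3053, 390 bp

Combined cut positions (sorted): 669, 3722, 4112.
Circular molecule, 3 cuts → 3 fragments:
  3722 − 669 = 3053 bp
  4112 − 3722 = 390 bp
  wrap: 8051 − 4112 + 669 = 4608 bp
Sorted largest to smallest: 4608, 3053, 390 bp.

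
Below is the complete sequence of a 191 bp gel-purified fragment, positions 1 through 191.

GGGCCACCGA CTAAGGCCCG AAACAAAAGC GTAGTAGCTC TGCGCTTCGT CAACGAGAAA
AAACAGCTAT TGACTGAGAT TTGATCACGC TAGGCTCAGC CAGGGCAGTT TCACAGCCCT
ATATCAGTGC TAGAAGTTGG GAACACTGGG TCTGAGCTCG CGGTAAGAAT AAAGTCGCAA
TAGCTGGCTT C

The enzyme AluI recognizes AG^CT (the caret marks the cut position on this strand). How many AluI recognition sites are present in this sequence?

4

AGCT occurs starting at positions 36, 65, 155, 182.
AluI cuts at 4 sites.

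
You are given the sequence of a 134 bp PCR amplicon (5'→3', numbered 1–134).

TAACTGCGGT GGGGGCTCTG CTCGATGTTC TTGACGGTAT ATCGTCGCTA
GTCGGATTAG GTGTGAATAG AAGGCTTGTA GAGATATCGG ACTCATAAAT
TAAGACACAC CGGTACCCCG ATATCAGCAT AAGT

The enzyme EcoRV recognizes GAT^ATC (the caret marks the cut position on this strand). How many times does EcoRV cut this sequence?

2

GATATC occurs starting at positions 83, 120.
EcoRV cuts at 2 sites.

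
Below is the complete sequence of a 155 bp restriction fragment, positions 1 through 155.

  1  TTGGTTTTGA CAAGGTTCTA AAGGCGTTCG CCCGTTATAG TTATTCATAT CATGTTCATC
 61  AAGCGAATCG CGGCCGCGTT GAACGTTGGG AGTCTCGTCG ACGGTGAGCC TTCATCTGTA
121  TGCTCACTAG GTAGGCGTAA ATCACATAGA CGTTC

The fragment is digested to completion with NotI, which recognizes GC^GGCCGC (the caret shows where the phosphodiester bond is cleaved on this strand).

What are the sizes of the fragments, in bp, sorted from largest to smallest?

The NotI site (GCGGCCGC) starts at position 70.
NotI cuts after base 2 of each site, so after position 71.
Linear molecule, 1 cut → 2 fragments:
  1–71 → 71 bp
  72–155 → 84 bp
Sorted largest to smallest: 84, 71 bp.

84, 71 bp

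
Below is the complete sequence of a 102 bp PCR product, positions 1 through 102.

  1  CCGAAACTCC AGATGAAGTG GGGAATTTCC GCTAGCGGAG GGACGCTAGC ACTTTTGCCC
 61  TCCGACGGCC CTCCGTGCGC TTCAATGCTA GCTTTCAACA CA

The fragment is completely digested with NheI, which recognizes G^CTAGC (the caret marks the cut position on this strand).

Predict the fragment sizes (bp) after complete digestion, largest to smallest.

42, 31, 15, 14 bp

NheI sites (GCTAGC) start at positions 31, 45, 87.
NheI cuts after the first base of each site, so after positions 31, 45, 87.
Linear molecule, 3 cuts → 4 fragments:
  1–31 → 31 bp
  32–45 → 14 bp
  46–87 → 42 bp
  88–102 → 15 bp
Sorted largest to smallest: 42, 31, 15, 14 bp.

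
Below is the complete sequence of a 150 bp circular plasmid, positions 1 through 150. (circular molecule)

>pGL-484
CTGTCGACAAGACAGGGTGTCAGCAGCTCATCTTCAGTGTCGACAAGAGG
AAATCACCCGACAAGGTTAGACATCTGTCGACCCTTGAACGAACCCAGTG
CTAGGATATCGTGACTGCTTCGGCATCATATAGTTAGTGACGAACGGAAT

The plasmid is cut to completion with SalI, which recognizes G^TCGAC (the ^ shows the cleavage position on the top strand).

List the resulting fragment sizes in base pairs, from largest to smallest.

SalI sites (GTCGAC) start at positions 3, 39, 77.
SalI cuts after the first base of each site, so after positions 3, 39, 77.
Circular molecule, 3 cuts → 3 fragments:
  4–39 → 36 bp
  40–77 → 38 bp
  78–150 then 1–3 → 73 + 3 = 76 bp
Sorted largest to smallest: 76, 38, 36 bp.

76, 38, 36 bp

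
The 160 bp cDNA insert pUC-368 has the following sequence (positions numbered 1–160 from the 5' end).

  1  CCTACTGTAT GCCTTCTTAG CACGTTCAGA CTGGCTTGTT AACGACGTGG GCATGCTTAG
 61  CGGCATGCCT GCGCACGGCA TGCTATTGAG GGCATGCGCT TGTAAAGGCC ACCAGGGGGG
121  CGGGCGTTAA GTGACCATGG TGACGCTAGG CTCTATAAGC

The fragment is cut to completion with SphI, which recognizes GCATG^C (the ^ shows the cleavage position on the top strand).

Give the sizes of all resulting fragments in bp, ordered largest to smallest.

64, 55, 15, 14, 12 bp

SphI sites (GCATGC) start at positions 51, 63, 78, 92.
SphI cuts after base 5 of each site (before the last base), so after positions 55, 67, 82, 96.
Linear molecule, 4 cuts → 5 fragments:
  1–55 → 55 bp
  56–67 → 12 bp
  68–82 → 15 bp
  83–96 → 14 bp
  97–160 → 64 bp
Sorted largest to smallest: 64, 55, 15, 14, 12 bp.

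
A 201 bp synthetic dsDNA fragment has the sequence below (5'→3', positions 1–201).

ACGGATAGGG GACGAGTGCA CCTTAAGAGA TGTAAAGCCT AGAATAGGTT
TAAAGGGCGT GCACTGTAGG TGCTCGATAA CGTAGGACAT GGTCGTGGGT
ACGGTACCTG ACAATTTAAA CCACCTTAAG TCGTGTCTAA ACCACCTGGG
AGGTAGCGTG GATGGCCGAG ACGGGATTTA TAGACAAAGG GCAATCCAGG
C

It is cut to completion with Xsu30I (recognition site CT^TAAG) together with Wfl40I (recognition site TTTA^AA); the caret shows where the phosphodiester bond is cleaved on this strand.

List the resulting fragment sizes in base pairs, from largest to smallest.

Xsu30I sites (CTTAAG) start at positions 22, 125.
Xsu30I cuts after base 2 of each site, so after positions 23, 126.
Wfl40I sites (TTTAAA) start at positions 49, 115.
Wfl40I cuts after base 4 of each site, so after positions 52, 118.
Combined cut positions: 23, 52, 118, 126.
Linear molecule, 4 cuts → 5 fragments:
  1–23 → 23 bp
  24–52 → 29 bp
  53–118 → 66 bp
  119–126 → 8 bp
  127–201 → 75 bp
Sorted largest to smallest: 75, 66, 29, 23, 8 bp.

75, 66, 29, 23, 8 bp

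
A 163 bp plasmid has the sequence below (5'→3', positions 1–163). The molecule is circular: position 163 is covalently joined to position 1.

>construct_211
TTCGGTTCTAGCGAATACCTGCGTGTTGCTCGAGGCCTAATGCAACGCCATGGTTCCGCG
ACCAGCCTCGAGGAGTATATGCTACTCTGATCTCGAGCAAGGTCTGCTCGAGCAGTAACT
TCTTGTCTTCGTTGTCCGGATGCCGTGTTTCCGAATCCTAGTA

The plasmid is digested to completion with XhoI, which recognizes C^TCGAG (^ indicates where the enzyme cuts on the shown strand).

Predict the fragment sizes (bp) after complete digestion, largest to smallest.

85, 38, 25, 15 bp

XhoI sites (CTCGAG) start at positions 29, 67, 92, 107.
XhoI cuts after the first base of each site, so after positions 29, 67, 92, 107.
Circular molecule, 4 cuts → 4 fragments:
  30–67 → 38 bp
  68–92 → 25 bp
  93–107 → 15 bp
  108–163 then 1–29 → 56 + 29 = 85 bp
Sorted largest to smallest: 85, 38, 25, 15 bp.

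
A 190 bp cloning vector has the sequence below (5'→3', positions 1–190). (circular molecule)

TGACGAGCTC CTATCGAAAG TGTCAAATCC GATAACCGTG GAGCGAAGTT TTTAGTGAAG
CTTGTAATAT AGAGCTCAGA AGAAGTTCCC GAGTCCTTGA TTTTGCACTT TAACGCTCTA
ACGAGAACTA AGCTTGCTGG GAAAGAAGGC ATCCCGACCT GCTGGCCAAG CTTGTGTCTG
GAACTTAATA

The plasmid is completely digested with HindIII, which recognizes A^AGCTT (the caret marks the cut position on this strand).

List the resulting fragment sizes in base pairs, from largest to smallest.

HindIII sites (AAGCTT) start at positions 58, 130, 168.
HindIII cuts after the first base of each site, so after positions 58, 130, 168.
Circular molecule, 3 cuts → 3 fragments:
  59–130 → 72 bp
  131–168 → 38 bp
  169–190 then 1–58 → 22 + 58 = 80 bp
Sorted largest to smallest: 80, 72, 38 bp.

80, 72, 38 bp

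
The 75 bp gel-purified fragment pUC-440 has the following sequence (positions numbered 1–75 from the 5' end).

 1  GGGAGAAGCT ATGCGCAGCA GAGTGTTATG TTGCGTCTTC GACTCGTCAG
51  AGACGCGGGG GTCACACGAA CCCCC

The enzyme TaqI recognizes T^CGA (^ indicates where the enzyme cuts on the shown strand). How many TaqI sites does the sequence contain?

TCGA occurs starting at position 39.
TaqI cuts at 1 site.

1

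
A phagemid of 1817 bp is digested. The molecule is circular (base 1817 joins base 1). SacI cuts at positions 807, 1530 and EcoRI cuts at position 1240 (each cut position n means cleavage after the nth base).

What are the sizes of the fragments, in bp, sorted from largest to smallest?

Combined cut positions (sorted): 807, 1240, 1530.
Circular molecule, 3 cuts → 3 fragments:
  1240 − 807 = 433 bp
  1530 − 1240 = 290 bp
  wrap: 1817 − 1530 + 807 = 1094 bp
Sorted largest to smallest: 1094, 433, 290 bp.

1094, 433, 290 bp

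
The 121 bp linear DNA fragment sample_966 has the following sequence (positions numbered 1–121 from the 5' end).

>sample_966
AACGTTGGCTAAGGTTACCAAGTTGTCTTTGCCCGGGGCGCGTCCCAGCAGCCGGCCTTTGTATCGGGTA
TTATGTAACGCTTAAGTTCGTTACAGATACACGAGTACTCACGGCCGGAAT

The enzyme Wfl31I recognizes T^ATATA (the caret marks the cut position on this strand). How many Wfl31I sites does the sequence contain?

No occurrence of TATATA is present in the sequence.
Wfl31I does not cut: 0 sites.

0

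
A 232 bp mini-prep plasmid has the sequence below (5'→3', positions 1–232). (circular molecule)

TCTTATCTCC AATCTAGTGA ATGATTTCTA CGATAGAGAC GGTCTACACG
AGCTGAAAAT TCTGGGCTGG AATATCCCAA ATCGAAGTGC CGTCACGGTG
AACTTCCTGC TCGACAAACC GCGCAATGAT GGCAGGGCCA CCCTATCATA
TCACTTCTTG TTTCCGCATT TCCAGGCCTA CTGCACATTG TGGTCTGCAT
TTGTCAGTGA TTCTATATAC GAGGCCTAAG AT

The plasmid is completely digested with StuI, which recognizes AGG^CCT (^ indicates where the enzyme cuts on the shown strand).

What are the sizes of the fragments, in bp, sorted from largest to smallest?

StuI sites (AGGCCT) start at positions 174, 222.
StuI cuts after base 3 of each site, so after positions 176, 224.
Circular molecule, 2 cuts → 2 fragments:
  177–224 → 48 bp
  225–232 then 1–176 → 8 + 176 = 184 bp
Sorted largest to smallest: 184, 48 bp.

184, 48 bp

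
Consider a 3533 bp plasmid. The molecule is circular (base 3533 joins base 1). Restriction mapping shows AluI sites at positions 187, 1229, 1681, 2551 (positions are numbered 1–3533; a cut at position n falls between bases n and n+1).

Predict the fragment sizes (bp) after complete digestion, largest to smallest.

Circular molecule, 4 cuts → 4 fragments:
  1229 − 187 = 1042 bp
  1681 − 1229 = 452 bp
  2551 − 1681 = 870 bp
  wrap: 3533 − 2551 + 187 = 1169 bp
Sorted largest to smallest: 1169, 1042, 870, 452 bp.

1169, 1042, 870, 452 bp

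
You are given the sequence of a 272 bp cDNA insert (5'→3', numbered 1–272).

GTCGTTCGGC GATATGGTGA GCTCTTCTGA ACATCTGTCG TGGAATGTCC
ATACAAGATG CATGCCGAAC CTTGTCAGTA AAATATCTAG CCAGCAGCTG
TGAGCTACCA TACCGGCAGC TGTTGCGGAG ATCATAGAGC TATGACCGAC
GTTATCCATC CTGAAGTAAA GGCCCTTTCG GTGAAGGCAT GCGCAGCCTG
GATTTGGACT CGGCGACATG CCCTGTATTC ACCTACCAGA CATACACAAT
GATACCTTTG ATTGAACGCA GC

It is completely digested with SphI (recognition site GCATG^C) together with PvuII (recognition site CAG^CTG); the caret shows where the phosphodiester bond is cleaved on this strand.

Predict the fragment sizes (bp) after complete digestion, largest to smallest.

81, 72, 64, 33, 22 bp

SphI sites (GCATGC) start at positions 60, 187.
SphI cuts after base 5 of each site (before the last base), so after positions 64, 191.
PvuII sites (CAGCTG) start at positions 95, 117.
PvuII cuts after base 3 of each site, so after positions 97, 119.
Combined cut positions: 64, 97, 119, 191.
Linear molecule, 4 cuts → 5 fragments:
  1–64 → 64 bp
  65–97 → 33 bp
  98–119 → 22 bp
  120–191 → 72 bp
  192–272 → 81 bp
Sorted largest to smallest: 81, 72, 64, 33, 22 bp.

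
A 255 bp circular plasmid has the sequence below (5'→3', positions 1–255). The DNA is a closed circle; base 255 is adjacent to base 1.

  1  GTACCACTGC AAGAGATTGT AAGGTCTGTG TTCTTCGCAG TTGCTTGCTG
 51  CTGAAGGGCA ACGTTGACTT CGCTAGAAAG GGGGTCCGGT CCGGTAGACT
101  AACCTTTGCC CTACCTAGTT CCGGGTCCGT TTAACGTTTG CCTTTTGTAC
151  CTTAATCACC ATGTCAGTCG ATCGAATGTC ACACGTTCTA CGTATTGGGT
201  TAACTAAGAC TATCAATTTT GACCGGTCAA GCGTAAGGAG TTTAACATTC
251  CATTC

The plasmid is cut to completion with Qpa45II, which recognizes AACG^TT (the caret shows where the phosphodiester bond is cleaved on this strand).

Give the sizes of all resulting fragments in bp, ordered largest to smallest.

Qpa45II sites (AACGTT) start at positions 60, 133.
Qpa45II cuts after base 4 of each site, so after positions 63, 136.
Circular molecule, 2 cuts → 2 fragments:
  64–136 → 73 bp
  137–255 then 1–63 → 119 + 63 = 182 bp
Sorted largest to smallest: 182, 73 bp.

182, 73 bp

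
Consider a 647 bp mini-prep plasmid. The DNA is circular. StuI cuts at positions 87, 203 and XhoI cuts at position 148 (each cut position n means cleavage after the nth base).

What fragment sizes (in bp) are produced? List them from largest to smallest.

Combined cut positions (sorted): 87, 148, 203.
Circular molecule, 3 cuts → 3 fragments:
  148 − 87 = 61 bp
  203 − 148 = 55 bp
  wrap: 647 − 203 + 87 = 531 bp
Sorted largest to smallest: 531, 61, 55 bp.

531, 61, 55 bp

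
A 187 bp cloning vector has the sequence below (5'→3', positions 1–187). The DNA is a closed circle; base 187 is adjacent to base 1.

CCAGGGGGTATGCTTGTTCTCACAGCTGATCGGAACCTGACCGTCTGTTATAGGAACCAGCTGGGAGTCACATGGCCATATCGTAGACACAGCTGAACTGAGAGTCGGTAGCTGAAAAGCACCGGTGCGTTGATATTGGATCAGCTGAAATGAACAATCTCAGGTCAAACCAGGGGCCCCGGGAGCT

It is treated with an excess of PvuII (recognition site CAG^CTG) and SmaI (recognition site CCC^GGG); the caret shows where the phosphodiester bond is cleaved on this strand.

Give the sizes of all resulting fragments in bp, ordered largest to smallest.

52, 36, 35, 32, 32 bp

PvuII sites (CAGCTG) start at positions 23, 58, 90, 142.
PvuII cuts after base 3 of each site, so after positions 25, 60, 92, 144.
The SmaI site (CCCGGG) starts at position 178.
SmaI cuts after base 3 of each site, so after position 180.
Combined cut positions: 25, 60, 92, 144, 180.
Circular molecule, 5 cuts → 5 fragments:
  26–60 → 35 bp
  61–92 → 32 bp
  93–144 → 52 bp
  145–180 → 36 bp
  181–187 then 1–25 → 7 + 25 = 32 bp
Sorted largest to smallest: 52, 36, 35, 32, 32 bp.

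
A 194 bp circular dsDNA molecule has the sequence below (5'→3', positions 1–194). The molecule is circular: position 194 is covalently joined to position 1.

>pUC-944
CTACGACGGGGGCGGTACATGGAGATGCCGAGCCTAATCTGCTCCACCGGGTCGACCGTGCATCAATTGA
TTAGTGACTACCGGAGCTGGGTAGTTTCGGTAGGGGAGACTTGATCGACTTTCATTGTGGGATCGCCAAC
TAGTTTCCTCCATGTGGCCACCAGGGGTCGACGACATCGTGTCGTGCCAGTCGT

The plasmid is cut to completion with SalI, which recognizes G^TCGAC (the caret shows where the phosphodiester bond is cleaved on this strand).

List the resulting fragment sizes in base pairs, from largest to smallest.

116, 78 bp

SalI sites (GTCGAC) start at positions 51, 167.
SalI cuts after the first base of each site, so after positions 51, 167.
Circular molecule, 2 cuts → 2 fragments:
  52–167 → 116 bp
  168–194 then 1–51 → 27 + 51 = 78 bp
Sorted largest to smallest: 116, 78 bp.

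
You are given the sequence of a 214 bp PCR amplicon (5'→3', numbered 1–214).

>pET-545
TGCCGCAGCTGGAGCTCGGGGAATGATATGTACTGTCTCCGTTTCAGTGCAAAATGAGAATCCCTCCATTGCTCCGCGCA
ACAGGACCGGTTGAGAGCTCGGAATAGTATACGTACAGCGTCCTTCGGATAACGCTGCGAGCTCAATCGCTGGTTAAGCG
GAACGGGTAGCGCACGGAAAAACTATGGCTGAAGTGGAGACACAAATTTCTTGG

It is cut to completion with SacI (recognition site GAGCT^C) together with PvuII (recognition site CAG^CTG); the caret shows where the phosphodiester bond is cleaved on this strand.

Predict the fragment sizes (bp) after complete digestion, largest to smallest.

SacI sites (GAGCTC) start at positions 12, 95, 139.
SacI cuts after base 5 of each site (before the last base), so after positions 16, 99, 143.
The PvuII site (CAGCTG) starts at position 6.
PvuII cuts after base 3 of each site, so after position 8.
Combined cut positions: 8, 16, 99, 143.
Linear molecule, 4 cuts → 5 fragments:
  1–8 → 8 bp
  9–16 → 8 bp
  17–99 → 83 bp
  100–143 → 44 bp
  144–214 → 71 bp
Sorted largest to smallest: 83, 71, 44, 8, 8 bp.

83, 71, 44, 8, 8 bp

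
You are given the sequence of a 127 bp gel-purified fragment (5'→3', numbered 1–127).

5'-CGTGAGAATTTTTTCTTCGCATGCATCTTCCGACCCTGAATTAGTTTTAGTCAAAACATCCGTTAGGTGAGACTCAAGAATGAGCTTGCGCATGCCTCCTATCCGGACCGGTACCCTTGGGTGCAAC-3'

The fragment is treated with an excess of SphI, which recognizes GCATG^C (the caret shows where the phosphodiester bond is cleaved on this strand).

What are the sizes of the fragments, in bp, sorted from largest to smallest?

SphI sites (GCATGC) start at positions 19, 90.
SphI cuts after base 5 of each site (before the last base), so after positions 23, 94.
Linear molecule, 2 cuts → 3 fragments:
  1–23 → 23 bp
  24–94 → 71 bp
  95–127 → 33 bp
Sorted largest to smallest: 71, 33, 23 bp.

71, 33, 23 bp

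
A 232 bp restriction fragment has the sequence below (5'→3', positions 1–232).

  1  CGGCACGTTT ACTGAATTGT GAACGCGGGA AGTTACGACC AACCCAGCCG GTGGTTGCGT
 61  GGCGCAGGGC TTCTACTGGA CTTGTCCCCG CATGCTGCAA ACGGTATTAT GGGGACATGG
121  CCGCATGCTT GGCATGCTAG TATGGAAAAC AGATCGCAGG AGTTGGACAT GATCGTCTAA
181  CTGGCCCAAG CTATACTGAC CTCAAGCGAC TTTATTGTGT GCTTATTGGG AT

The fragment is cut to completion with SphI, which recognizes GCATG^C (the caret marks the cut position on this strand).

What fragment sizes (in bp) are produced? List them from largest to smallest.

96, 94, 33, 9 bp

SphI sites (GCATGC) start at positions 90, 123, 132.
SphI cuts after base 5 of each site (before the last base), so after positions 94, 127, 136.
Linear molecule, 3 cuts → 4 fragments:
  1–94 → 94 bp
  95–127 → 33 bp
  128–136 → 9 bp
  137–232 → 96 bp
Sorted largest to smallest: 96, 94, 33, 9 bp.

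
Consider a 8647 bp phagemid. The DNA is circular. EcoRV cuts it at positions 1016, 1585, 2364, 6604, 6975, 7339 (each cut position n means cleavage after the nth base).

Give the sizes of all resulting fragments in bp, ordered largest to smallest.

4240, 2324, 779, 569, 371, 364 bp

Circular molecule, 6 cuts → 6 fragments:
  1585 − 1016 = 569 bp
  2364 − 1585 = 779 bp
  6604 − 2364 = 4240 bp
  6975 − 6604 = 371 bp
  7339 − 6975 = 364 bp
  wrap: 8647 − 7339 + 1016 = 2324 bp
Sorted largest to smallest: 4240, 2324, 779, 569, 371, 364 bp.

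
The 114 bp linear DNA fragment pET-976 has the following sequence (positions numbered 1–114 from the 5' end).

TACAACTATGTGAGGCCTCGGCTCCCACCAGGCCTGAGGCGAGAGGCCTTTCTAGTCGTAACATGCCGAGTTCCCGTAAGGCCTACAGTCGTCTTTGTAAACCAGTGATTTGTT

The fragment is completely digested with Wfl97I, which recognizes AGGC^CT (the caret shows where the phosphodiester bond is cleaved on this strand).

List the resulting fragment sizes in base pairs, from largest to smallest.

35, 32, 17, 16, 14 bp

Wfl97I sites (AGGCCT) start at positions 13, 30, 44, 79.
Wfl97I cuts after base 4 of each site, so after positions 16, 33, 47, 82.
Linear molecule, 4 cuts → 5 fragments:
  1–16 → 16 bp
  17–33 → 17 bp
  34–47 → 14 bp
  48–82 → 35 bp
  83–114 → 32 bp
Sorted largest to smallest: 35, 32, 17, 16, 14 bp.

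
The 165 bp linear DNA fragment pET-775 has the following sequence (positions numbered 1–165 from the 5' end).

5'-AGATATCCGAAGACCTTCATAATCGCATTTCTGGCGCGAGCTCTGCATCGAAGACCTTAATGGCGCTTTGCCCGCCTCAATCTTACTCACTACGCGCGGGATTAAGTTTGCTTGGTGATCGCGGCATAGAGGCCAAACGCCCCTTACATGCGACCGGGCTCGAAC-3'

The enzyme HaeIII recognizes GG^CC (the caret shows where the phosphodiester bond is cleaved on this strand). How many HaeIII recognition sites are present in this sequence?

1

GGCC occurs starting at position 131.
HaeIII cuts at 1 site.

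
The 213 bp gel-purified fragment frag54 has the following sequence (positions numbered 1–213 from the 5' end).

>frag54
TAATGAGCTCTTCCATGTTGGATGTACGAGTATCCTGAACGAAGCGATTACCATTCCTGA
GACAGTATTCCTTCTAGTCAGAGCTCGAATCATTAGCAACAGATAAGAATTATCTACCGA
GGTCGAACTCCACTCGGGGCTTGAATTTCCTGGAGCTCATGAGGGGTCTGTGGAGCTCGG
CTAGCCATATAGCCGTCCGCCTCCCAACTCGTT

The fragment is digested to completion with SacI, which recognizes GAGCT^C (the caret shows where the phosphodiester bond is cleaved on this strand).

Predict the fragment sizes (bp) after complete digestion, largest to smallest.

SacI sites (GAGCTC) start at positions 5, 81, 153, 173.
SacI cuts after base 5 of each site (before the last base), so after positions 9, 85, 157, 177.
Linear molecule, 4 cuts → 5 fragments:
  1–9 → 9 bp
  10–85 → 76 bp
  86–157 → 72 bp
  158–177 → 20 bp
  178–213 → 36 bp
Sorted largest to smallest: 76, 72, 36, 20, 9 bp.

76, 72, 36, 20, 9 bp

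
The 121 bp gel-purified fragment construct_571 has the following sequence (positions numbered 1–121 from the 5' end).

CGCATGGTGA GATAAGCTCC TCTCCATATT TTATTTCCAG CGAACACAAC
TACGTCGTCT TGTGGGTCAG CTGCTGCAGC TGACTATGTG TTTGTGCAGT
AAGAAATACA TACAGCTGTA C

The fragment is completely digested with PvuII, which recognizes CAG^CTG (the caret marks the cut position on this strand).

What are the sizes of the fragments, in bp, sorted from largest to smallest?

PvuII sites (CAGCTG) start at positions 68, 77, 113.
PvuII cuts after base 3 of each site, so after positions 70, 79, 115.
Linear molecule, 3 cuts → 4 fragments:
  1–70 → 70 bp
  71–79 → 9 bp
  80–115 → 36 bp
  116–121 → 6 bp
Sorted largest to smallest: 70, 36, 9, 6 bp.

70, 36, 9, 6 bp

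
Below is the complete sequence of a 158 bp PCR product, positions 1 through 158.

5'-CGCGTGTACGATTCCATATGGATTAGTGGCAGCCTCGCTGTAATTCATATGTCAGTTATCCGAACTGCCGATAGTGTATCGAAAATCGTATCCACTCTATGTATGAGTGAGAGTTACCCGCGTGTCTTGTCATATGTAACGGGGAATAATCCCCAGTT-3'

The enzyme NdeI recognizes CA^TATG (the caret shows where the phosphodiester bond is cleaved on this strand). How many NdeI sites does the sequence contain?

CATATG occurs starting at positions 15, 46, 131.
NdeI cuts at 3 sites.

3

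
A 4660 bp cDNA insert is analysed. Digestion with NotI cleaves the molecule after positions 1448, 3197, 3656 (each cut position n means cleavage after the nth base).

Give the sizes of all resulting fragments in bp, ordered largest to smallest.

1749, 1448, 1004, 459 bp

Linear molecule, 3 cuts → 4 fragments:
  1448 − 0 = 1448 bp
  3197 − 1448 = 1749 bp
  3656 − 3197 = 459 bp
  4660 − 3656 = 1004 bp
Sorted largest to smallest: 1749, 1448, 1004, 459 bp.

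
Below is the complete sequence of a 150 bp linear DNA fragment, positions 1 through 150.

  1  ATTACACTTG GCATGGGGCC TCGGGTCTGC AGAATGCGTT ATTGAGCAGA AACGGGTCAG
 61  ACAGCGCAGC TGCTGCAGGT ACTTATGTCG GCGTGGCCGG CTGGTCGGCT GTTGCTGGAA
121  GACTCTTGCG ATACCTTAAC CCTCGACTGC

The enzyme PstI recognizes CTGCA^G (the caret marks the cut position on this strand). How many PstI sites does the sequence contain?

2

CTGCAG occurs starting at positions 27, 73.
PstI cuts at 2 sites.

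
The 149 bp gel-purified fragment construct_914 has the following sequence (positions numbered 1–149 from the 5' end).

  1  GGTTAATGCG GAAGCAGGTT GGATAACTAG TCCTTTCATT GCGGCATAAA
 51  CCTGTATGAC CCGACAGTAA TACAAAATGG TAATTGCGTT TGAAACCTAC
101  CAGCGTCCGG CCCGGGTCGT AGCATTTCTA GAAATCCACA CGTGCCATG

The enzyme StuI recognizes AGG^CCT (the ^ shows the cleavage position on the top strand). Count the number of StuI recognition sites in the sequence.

No occurrence of AGGCCT is present in the sequence.
StuI does not cut: 0 sites.

0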